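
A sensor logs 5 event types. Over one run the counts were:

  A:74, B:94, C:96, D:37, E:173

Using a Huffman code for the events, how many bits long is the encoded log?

Build the Huffman tree bottom-up:
combine D(37), A(74) → 111
combine B(94), C(96) → 190
combine 111, E(173) → 284
combine 190, 284 → 474
Each symbol's bit-cost is frequency × depth; summing gives 1059 bits (equivalently 111 + 190 + 284 + 474).

1059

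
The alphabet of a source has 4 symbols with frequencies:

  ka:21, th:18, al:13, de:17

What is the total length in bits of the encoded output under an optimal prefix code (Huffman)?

Merge the two smallest weights repeatedly:
combine al(13), de(17) → 30
combine th(18), ka(21) → 39
combine 30, 39 → 69
Each symbol's bit-cost is frequency × depth; summing gives 138 bits (equivalently 30 + 39 + 69).

138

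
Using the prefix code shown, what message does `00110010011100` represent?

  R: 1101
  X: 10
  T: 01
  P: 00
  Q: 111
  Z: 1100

PZXTZ

Read left to right; each codeword is recognised as soon as it completes (prefix code):
  00→P | 1100→Z | 10→X | 01→T | 1100→Z
Decoded message: PZXTZ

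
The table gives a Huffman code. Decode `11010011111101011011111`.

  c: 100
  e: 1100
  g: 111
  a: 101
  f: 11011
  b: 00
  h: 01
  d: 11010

dhgdfg

Read left to right; each codeword is recognised as soon as it completes (prefix code):
  11010→d | 01→h | 111→g | 11010→d | 11011→f | 111→g
Decoded message: dhgdfg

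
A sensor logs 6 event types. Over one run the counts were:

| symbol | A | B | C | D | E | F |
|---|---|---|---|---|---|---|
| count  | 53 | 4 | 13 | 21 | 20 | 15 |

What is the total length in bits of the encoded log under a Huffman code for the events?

Merge the two smallest weights repeatedly:
combine B(4), C(13) → 17
combine F(15), 17 → 32
combine E(20), D(21) → 41
combine 32, 41 → 73
combine A(53), 73 → 126
Total encoded bits = sum of merged weights = 17 + 32 + 41 + 73 + 126 = 289.

289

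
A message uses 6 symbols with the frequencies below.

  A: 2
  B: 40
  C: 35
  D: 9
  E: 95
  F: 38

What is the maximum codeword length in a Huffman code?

4

Merge the two lowest-weight nodes at each step:
combine A(2), D(9) → 11
combine 11, C(35) → 46
combine F(38), B(40) → 78
combine 46, 78 → 124
combine E(95), 124 → 219
The rarest symbols sit at the bottom; the longest codeword is 4 bits.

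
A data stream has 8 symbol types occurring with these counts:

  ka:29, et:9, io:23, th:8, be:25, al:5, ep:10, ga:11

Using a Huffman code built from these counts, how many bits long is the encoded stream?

Greedily combine the two least-frequent nodes:
al(5) + th(8) → 13
et(9) + ep(10) → 19
ga(11) + 13 → 24
19 + io(23) → 42
24 + be(25) → 49
ka(29) + 42 → 71
49 + 71 → 120
Each symbol's bit-cost is frequency × depth; summing gives 338 bits (equivalently 13 + 19 + 24 + 42 + 49 + 71 + 120).

338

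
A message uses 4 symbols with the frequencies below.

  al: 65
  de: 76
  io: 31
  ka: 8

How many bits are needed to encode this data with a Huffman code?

Build the Huffman tree bottom-up:
combine ka(8), io(31) → 39
combine 39, al(65) → 104
combine de(76), 104 → 180
Total encoded bits = sum of merged weights = 39 + 104 + 180 = 323.

323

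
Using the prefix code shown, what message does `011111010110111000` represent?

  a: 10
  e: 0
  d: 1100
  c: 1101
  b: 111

ebcecde

Read left to right; each codeword is recognised as soon as it completes (prefix code):
  0→e | 111→b | 1101→c | 0→e | 1101→c | 1100→d | 0→e
Decoded message: ebcecde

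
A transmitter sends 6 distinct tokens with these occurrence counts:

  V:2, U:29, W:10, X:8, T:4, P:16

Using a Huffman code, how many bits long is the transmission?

Greedily combine the two least-frequent nodes:
combine V(2), T(4) → 6
combine 6, X(8) → 14
combine W(10), 14 → 24
combine P(16), 24 → 40
combine U(29), 40 → 69
Each symbol's bit-cost is frequency × depth; summing gives 153 bits (equivalently 6 + 14 + 24 + 40 + 69).

153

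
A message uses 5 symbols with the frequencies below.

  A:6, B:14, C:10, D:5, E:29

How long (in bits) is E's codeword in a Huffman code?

1

Huffman merges, smallest pair first:
merge D(5) and A(6): 11
merge C(10) and 11: 21
merge B(14) and 21: 35
merge E(29) and 35: 64
E is a child of the root — depth 1, so its codeword is a single bit.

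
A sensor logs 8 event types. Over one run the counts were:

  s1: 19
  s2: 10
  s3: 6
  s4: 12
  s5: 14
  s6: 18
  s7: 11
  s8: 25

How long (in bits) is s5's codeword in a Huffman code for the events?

3

Huffman merges, smallest pair first:
combine s3(6), s2(10) → 16
combine s7(11), s4(12) → 23
combine s5(14), 16 → 30
combine s6(18), s1(19) → 37
combine 23, s8(25) → 48
combine 30, 37 → 67
combine 48, 67 → 115
s5 sits 3 levels below the root, so its codeword is 3 bits.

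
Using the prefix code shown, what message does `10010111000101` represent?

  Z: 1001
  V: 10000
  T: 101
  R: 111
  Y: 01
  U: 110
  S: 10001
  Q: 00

Read left to right; each codeword is recognised as soon as it completes (prefix code):
  1001→Z | 01→Y | 110→U | 00→Q | 101→T
Decoded message: ZYUQT

ZYUQT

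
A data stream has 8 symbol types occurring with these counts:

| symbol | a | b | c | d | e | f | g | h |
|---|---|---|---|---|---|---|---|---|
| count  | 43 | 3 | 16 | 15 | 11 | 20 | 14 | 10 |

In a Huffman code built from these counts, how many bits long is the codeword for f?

Build the tree from the bottom:
b(3) + h(10) → 13
e(11) + 13 → 24
g(14) + d(15) → 29
c(16) + f(20) → 36
24 + 29 → 53
36 + a(43) → 79
53 + 79 → 132
The subtree containing f is merged 3 times, so code length = 3.

3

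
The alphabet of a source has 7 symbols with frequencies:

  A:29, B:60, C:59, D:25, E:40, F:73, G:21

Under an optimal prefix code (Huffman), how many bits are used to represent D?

4

Repeatedly merge the two smallest:
G(21) + D(25) → 46
A(29) + E(40) → 69
46 + C(59) → 105
B(60) + 69 → 129
F(73) + 105 → 178
129 + 178 → 307
D's leaf is at depth 4, giving a 4-bit codeword.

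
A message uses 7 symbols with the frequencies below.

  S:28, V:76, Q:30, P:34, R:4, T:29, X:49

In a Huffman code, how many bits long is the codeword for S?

4

Huffman merges, smallest pair first:
R(4) + S(28) → 32
T(29) + Q(30) → 59
32 + P(34) → 66
X(49) + 59 → 108
66 + V(76) → 142
108 + 142 → 250
S's leaf is at depth 4, giving a 4-bit codeword.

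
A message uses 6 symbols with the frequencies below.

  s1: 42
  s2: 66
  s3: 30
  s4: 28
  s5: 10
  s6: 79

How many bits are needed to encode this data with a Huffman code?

616

Merge the two smallest weights repeatedly:
combine s5(10), s4(28) → 38
combine s3(30), 38 → 68
combine s1(42), s2(66) → 108
combine 68, s6(79) → 147
combine 108, 147 → 255
Total encoded bits = sum of merged weights = 38 + 68 + 108 + 147 + 255 = 616.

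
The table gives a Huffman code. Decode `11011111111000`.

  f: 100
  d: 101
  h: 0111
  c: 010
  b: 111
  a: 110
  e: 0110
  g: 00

Read left to right; each codeword is recognised as soon as it completes (prefix code):
  110→a | 111→b | 111→b | 110→a | 00→g
Decoded message: abbag

abbag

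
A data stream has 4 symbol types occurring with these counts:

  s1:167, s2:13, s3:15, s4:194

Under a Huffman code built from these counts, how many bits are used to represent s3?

Repeatedly merge the two smallest:
s2(13) + s3(15) → 28
28 + s1(167) → 195
s4(194) + 195 → 389
s3's leaf is at depth 3, giving a 3-bit codeword.

3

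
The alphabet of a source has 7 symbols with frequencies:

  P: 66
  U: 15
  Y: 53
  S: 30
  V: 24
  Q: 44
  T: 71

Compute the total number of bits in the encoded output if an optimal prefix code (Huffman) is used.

Greedily combine the two least-frequent nodes:
merge U(15) and V(24): 39
merge S(30) and 39: 69
merge Q(44) and Y(53): 97
merge P(66) and 69: 135
merge T(71) and 97: 168
merge 135 and 168: 303
Total encoded bits = sum of merged weights = 39 + 69 + 97 + 135 + 168 + 303 = 811.

811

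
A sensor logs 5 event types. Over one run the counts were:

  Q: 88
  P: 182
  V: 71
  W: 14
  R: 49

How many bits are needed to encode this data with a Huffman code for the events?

823

Build the Huffman tree bottom-up:
merge W(14) and R(49): 63
merge 63 and V(71): 134
merge Q(88) and 134: 222
merge P(182) and 222: 404
The encoded length is the sum of every internal node's weight: 63 + 134 + 222 + 404 = 823 bits.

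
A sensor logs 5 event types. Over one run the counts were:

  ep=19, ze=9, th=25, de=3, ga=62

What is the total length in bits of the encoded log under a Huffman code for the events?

217

Build the Huffman tree bottom-up:
de(3) + ze(9) → 12
12 + ep(19) → 31
th(25) + 31 → 56
56 + ga(62) → 118
Each symbol's bit-cost is frequency × depth; summing gives 217 bits (equivalently 12 + 31 + 56 + 118).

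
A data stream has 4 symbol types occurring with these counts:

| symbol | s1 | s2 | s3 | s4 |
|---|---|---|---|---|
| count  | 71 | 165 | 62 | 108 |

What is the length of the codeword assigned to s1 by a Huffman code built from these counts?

3

Huffman merges, smallest pair first:
s3(62) + s1(71) → 133
s4(108) + 133 → 241
s2(165) + 241 → 406
s1 sits 3 levels below the root, so its codeword is 3 bits.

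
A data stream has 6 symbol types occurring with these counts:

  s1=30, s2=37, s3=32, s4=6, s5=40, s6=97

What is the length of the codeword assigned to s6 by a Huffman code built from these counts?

1

Huffman merges, smallest pair first:
s4(6) + s1(30) → 36
s3(32) + 36 → 68
s2(37) + s5(40) → 77
68 + 77 → 145
s6(97) + 145 → 242
s6 is merged only at the final step, so code length = 1.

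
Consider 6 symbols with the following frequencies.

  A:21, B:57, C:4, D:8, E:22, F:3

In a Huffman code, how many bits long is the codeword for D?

Repeatedly merge the two smallest:
F(3) + C(4) → 7
7 + D(8) → 15
15 + A(21) → 36
E(22) + 36 → 58
B(57) + 58 → 115
D's leaf is at depth 4, giving a 4-bit codeword.

4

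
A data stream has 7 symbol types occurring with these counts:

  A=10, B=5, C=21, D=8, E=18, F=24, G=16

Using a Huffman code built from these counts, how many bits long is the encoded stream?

Merge the two smallest weights repeatedly:
merge B(5) and D(8): 13
merge A(10) and 13: 23
merge G(16) and E(18): 34
merge C(21) and 23: 44
merge F(24) and 34: 58
merge 44 and 58: 102
Each symbol's bit-cost is frequency × depth; summing gives 274 bits (equivalently 13 + 23 + 34 + 44 + 58 + 102).

274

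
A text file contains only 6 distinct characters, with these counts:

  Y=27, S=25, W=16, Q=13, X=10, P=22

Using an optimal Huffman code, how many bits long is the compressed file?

Build the Huffman tree bottom-up:
combine X(10), Q(13) → 23
combine W(16), P(22) → 38
combine 23, S(25) → 48
combine Y(27), 38 → 65
combine 48, 65 → 113
The encoded length is the sum of every internal node's weight: 23 + 38 + 48 + 65 + 113 = 287 bits.

287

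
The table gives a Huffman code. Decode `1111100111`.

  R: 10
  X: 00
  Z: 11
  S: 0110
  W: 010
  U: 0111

ZZRU

Read left to right; each codeword is recognised as soon as it completes (prefix code):
  11→Z | 11→Z | 10→R | 0111→U
Decoded message: ZZRU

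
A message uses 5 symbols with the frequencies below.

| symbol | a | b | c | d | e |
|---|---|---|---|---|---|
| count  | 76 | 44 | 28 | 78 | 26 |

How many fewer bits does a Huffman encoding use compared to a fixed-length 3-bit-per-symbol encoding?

198

Fixed-length: 3 bits × 252 symbols = 756 bits.
Huffman merges:
e(26) + c(28) → 54
b(44) + 54 → 98
a(76) + d(78) → 154
98 + 154 → 252
Huffman total = 54 + 98 + 154 + 252 = 558 bits.
Saving = 756 − 558 = 198 bits.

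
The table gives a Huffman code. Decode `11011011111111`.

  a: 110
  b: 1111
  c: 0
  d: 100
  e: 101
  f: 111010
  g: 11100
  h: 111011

aabb

Read left to right; each codeword is recognised as soon as it completes (prefix code):
  110→a | 110→a | 1111→b | 1111→b
Decoded message: aabb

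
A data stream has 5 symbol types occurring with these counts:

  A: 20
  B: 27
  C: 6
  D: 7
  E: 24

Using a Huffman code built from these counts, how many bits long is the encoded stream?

Greedily combine the two least-frequent nodes:
merge C(6) and D(7): 13
merge 13 and A(20): 33
merge E(24) and B(27): 51
merge 33 and 51: 84
Each symbol's bit-cost is frequency × depth; summing gives 181 bits (equivalently 13 + 33 + 51 + 84).

181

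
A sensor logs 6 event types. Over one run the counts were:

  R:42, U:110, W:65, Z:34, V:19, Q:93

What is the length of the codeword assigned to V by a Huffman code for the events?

Build the tree from the bottom:
merge V(19) and Z(34): 53
merge R(42) and 53: 95
merge W(65) and Q(93): 158
merge 95 and U(110): 205
merge 158 and 205: 363
V sits 4 levels below the root, so its codeword is 4 bits.

4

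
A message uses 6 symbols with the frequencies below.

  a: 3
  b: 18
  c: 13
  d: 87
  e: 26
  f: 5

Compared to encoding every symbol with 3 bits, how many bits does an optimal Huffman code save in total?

171

Fixed-length: 3 bits × 152 symbols = 456 bits.
Huffman merges:
a(3) + f(5) → 8
8 + c(13) → 21
b(18) + 21 → 39
e(26) + 39 → 65
65 + d(87) → 152
Huffman total = 8 + 21 + 39 + 65 + 152 = 285 bits.
Saving = 456 − 285 = 171 bits.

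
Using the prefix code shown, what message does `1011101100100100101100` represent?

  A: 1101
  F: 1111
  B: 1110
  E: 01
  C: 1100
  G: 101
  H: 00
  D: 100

Read left to right; each codeword is recognised as soon as it completes (prefix code):
  101→G | 1101→A | 100→D | 100→D | 100→D | 101→G | 100→D
Decoded message: GADDDGD

GADDDGD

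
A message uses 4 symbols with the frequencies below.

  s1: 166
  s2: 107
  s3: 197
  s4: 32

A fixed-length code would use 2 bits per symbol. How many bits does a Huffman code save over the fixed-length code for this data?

58

Fixed-length: 2 bits × 502 symbols = 1004 bits.
Huffman merges:
s4(32) + s2(107) → 139
139 + s1(166) → 305
s3(197) + 305 → 502
Huffman total = 139 + 305 + 502 = 946 bits.
Saving = 1004 − 946 = 58 bits.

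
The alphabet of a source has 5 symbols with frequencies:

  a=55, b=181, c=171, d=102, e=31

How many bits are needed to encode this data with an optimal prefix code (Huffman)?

Build the Huffman tree bottom-up:
merge e(31) and a(55): 86
merge 86 and d(102): 188
merge c(171) and b(181): 352
merge 188 and 352: 540
Each symbol's bit-cost is frequency × depth; summing gives 1166 bits (equivalently 86 + 188 + 352 + 540).

1166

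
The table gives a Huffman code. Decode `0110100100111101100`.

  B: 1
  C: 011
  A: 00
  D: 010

CDDCBBCA

Read left to right; each codeword is recognised as soon as it completes (prefix code):
  011→C | 010→D | 010→D | 011→C | 1→B | 1→B | 011→C | 00→A
Decoded message: CDDCBBCA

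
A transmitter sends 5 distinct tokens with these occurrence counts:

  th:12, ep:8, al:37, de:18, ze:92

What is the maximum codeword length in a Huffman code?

Merge the two lowest-weight nodes at each step:
combine ep(8), th(12) → 20
combine de(18), 20 → 38
combine al(37), 38 → 75
combine 75, ze(92) → 167
The first pair merged (ep, th) ends up deepest, at depth 4.

4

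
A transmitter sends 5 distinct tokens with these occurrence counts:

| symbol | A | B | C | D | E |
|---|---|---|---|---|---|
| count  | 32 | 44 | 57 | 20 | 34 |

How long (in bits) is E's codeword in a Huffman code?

2

Build the tree from the bottom:
D(20) + A(32) → 52
E(34) + B(44) → 78
52 + C(57) → 109
78 + 109 → 187
E's leaf is at depth 2, giving a 2-bit codeword.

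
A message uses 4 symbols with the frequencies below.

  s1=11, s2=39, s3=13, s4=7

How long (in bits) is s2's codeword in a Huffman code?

Repeatedly merge the two smallest:
combine s4(7), s1(11) → 18
combine s3(13), 18 → 31
combine 31, s2(39) → 70
s2 is a child of the root — depth 1, so its codeword is a single bit.

1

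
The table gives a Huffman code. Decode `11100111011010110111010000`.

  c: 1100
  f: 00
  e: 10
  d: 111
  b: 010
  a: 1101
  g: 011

Read left to right; each codeword is recognised as soon as it completes (prefix code):
  111→d | 00→f | 111→d | 011→g | 010→b | 1101→a | 1101→a | 00→f | 00→f
Decoded message: dfdgbaaff

dfdgbaaff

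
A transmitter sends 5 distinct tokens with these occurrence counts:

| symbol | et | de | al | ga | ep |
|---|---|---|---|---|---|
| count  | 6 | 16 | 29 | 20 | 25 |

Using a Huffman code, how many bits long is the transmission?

Build the Huffman tree bottom-up:
merge et(6) and de(16): 22
merge ga(20) and 22: 42
merge ep(25) and al(29): 54
merge 42 and 54: 96
Each symbol's bit-cost is frequency × depth; summing gives 214 bits (equivalently 22 + 42 + 54 + 96).

214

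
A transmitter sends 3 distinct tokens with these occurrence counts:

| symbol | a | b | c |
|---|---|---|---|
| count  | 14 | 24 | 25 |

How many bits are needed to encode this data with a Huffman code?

101

Merge the two smallest weights repeatedly:
combine a(14), b(24) → 38
combine c(25), 38 → 63
Total encoded bits = sum of merged weights = 38 + 63 = 101.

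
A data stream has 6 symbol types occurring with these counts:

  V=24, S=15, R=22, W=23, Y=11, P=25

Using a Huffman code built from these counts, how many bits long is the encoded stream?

311

Build the Huffman tree bottom-up:
combine Y(11), S(15) → 26
combine R(22), W(23) → 45
combine V(24), P(25) → 49
combine 26, 45 → 71
combine 49, 71 → 120
Total encoded bits = sum of merged weights = 26 + 45 + 49 + 71 + 120 = 311.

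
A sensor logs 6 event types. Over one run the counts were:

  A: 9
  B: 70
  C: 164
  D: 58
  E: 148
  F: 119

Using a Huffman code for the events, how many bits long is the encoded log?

1340

Merge the two smallest weights repeatedly:
A(9) + D(58) → 67
67 + B(70) → 137
F(119) + 137 → 256
E(148) + C(164) → 312
256 + 312 → 568
Total encoded bits = sum of merged weights = 67 + 137 + 256 + 312 + 568 = 1340.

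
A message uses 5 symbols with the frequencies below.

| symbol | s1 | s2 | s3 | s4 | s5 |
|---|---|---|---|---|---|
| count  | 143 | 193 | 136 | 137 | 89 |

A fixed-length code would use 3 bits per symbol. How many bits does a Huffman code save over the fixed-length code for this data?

Fixed-length: 3 bits × 698 symbols = 2094 bits.
Huffman merges:
merge s5(89) and s3(136): 225
merge s4(137) and s1(143): 280
merge s2(193) and 225: 418
merge 280 and 418: 698
Huffman total = 225 + 280 + 418 + 698 = 1621 bits.
Saving = 2094 − 1621 = 473 bits.

473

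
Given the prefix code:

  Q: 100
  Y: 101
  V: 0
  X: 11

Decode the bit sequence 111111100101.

XXXQY

Read left to right; each codeword is recognised as soon as it completes (prefix code):
  11→X | 11→X | 11→X | 100→Q | 101→Y
Decoded message: XXXQY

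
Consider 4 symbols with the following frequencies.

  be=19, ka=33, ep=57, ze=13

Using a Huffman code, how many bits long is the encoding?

Greedily combine the two least-frequent nodes:
merge ze(13) and be(19): 32
merge 32 and ka(33): 65
merge ep(57) and 65: 122
Each symbol's bit-cost is frequency × depth; summing gives 219 bits (equivalently 32 + 65 + 122).

219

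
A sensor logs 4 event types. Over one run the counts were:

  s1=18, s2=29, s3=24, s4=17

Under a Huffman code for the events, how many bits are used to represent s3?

2

Huffman merges, smallest pair first:
merge s4(17) and s1(18): 35
merge s3(24) and s2(29): 53
merge 35 and 53: 88
s3's leaf is at depth 2, giving a 2-bit codeword.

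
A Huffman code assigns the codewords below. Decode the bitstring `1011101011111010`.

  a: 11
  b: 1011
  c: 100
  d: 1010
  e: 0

bdaad

Read left to right; each codeword is recognised as soon as it completes (prefix code):
  1011→b | 1010→d | 11→a | 11→a | 1010→d
Decoded message: bdaad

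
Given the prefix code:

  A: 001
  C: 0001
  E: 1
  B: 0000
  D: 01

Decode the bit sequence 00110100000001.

AEDBC

Read left to right; each codeword is recognised as soon as it completes (prefix code):
  001→A | 1→E | 01→D | 0000→B | 0001→C
Decoded message: AEDBC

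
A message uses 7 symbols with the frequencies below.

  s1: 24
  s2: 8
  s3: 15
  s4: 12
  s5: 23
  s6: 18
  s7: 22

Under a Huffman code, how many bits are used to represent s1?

2

Huffman merges, smallest pair first:
s2(8) + s4(12) → 20
s3(15) + s6(18) → 33
20 + s7(22) → 42
s5(23) + s1(24) → 47
33 + 42 → 75
47 + 75 → 122
s1 sits 2 levels below the root, so its codeword is 2 bits.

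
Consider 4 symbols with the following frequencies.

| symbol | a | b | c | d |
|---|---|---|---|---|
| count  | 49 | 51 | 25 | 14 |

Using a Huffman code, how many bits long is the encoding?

Merge the two smallest weights repeatedly:
combine d(14), c(25) → 39
combine 39, a(49) → 88
combine b(51), 88 → 139
The encoded length is the sum of every internal node's weight: 39 + 88 + 139 = 266 bits.

266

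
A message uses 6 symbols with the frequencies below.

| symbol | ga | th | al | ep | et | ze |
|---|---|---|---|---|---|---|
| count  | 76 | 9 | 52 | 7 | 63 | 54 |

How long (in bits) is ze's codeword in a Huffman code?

2

Build the tree from the bottom:
ep(7) + th(9) → 16
16 + al(52) → 68
ze(54) + et(63) → 117
68 + ga(76) → 144
117 + 144 → 261
ze sits 2 levels below the root, so its codeword is 2 bits.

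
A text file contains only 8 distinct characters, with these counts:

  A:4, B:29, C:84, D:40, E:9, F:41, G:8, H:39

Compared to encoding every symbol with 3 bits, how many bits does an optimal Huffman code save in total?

Fixed-length: 3 bits × 254 symbols = 762 bits.
Huffman merges:
combine A(4), G(8) → 12
combine E(9), 12 → 21
combine 21, B(29) → 50
combine H(39), D(40) → 79
combine F(41), 50 → 91
combine 79, C(84) → 163
combine 91, 163 → 254
Huffman total = 12 + 21 + 50 + 79 + 91 + 163 + 254 = 670 bits.
Saving = 762 − 670 = 92 bits.

92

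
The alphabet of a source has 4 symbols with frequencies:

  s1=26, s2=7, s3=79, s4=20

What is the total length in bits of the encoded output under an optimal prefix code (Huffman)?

212

Merge the two smallest weights repeatedly:
merge s2(7) and s4(20): 27
merge s1(26) and 27: 53
merge 53 and s3(79): 132
The encoded length is the sum of every internal node's weight: 27 + 53 + 132 = 212 bits.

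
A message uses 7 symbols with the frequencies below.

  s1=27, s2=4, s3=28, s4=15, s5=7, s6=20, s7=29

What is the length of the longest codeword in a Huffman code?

5

Merge the two lowest-weight nodes at each step:
s2(4) + s5(7) → 11
11 + s4(15) → 26
s6(20) + 26 → 46
s1(27) + s3(28) → 55
s7(29) + 46 → 75
55 + 75 → 130
Maximum depth reached is 5.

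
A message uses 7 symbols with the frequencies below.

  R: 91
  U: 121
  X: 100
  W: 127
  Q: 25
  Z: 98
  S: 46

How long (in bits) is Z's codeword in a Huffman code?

Build the tree from the bottom:
Q(25) + S(46) → 71
71 + R(91) → 162
Z(98) + X(100) → 198
U(121) + W(127) → 248
162 + 198 → 360
248 + 360 → 608
The subtree containing Z is merged 3 times, so code length = 3.

3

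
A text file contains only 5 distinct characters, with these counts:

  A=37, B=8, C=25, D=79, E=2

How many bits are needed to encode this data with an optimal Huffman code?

Merge the two smallest weights repeatedly:
E(2) + B(8) → 10
10 + C(25) → 35
35 + A(37) → 72
72 + D(79) → 151
Each symbol's bit-cost is frequency × depth; summing gives 268 bits (equivalently 10 + 35 + 72 + 151).

268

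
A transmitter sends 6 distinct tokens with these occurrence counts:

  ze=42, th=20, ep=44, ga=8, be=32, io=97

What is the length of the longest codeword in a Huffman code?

Merge the two lowest-weight nodes at each step:
merge ga(8) and th(20): 28
merge 28 and be(32): 60
merge ze(42) and ep(44): 86
merge 60 and 86: 146
merge io(97) and 146: 243
The first pair merged (ga, th) ends up deepest, at depth 4.

4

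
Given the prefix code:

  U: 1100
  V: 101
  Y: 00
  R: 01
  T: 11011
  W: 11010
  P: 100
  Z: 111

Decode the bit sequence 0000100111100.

YYPZP

Read left to right; each codeword is recognised as soon as it completes (prefix code):
  00→Y | 00→Y | 100→P | 111→Z | 100→P
Decoded message: YYPZP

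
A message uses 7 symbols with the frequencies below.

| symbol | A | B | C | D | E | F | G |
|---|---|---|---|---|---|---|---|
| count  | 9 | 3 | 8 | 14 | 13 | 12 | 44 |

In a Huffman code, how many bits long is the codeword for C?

Build the tree from the bottom:
merge B(3) and C(8): 11
merge A(9) and 11: 20
merge F(12) and E(13): 25
merge D(14) and 20: 34
merge 25 and 34: 59
merge G(44) and 59: 103
C sits 5 levels below the root, so its codeword is 5 bits.

5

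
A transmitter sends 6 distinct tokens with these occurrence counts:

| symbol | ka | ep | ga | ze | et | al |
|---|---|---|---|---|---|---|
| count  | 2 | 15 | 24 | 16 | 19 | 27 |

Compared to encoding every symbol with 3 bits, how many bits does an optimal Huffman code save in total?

Fixed-length: 3 bits × 103 symbols = 309 bits.
Huffman merges:
combine ka(2), ep(15) → 17
combine ze(16), 17 → 33
combine et(19), ga(24) → 43
combine al(27), 33 → 60
combine 43, 60 → 103
Huffman total = 17 + 33 + 43 + 60 + 103 = 256 bits.
Saving = 309 − 256 = 53 bits.

53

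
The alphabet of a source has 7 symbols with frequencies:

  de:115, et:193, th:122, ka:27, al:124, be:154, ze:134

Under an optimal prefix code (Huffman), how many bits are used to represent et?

Build the tree from the bottom:
ka(27) + de(115) → 142
th(122) + al(124) → 246
ze(134) + 142 → 276
be(154) + et(193) → 347
246 + 276 → 522
347 + 522 → 869
et sits 2 levels below the root, so its codeword is 2 bits.

2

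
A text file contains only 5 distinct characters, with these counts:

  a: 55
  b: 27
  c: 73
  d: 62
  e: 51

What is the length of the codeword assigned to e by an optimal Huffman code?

3

Repeatedly merge the two smallest:
b(27) + e(51) → 78
a(55) + d(62) → 117
c(73) + 78 → 151
117 + 151 → 268
The subtree containing e is merged 3 times, so code length = 3.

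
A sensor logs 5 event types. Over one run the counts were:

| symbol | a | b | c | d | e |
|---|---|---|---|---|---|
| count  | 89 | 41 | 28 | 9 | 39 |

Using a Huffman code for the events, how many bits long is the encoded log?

436

Build the Huffman tree bottom-up:
merge d(9) and c(28): 37
merge 37 and e(39): 76
merge b(41) and 76: 117
merge a(89) and 117: 206
Total encoded bits = sum of merged weights = 37 + 76 + 117 + 206 = 436.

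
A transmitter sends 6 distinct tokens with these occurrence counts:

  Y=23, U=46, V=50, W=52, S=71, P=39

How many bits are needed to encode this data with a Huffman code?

Merge the two smallest weights repeatedly:
Y(23) + P(39) → 62
U(46) + V(50) → 96
W(52) + 62 → 114
S(71) + 96 → 167
114 + 167 → 281
The encoded length is the sum of every internal node's weight: 62 + 96 + 114 + 167 + 281 = 720 bits.

720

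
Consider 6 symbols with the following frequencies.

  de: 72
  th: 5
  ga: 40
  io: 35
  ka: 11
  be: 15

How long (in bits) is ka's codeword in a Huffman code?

5

Repeatedly merge the two smallest:
th(5) + ka(11) → 16
be(15) + 16 → 31
31 + io(35) → 66
ga(40) + 66 → 106
de(72) + 106 → 178
ka's leaf is at depth 5, giving a 5-bit codeword.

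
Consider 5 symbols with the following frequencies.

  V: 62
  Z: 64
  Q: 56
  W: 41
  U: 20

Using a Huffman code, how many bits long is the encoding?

547

Greedily combine the two least-frequent nodes:
merge U(20) and W(41): 61
merge Q(56) and 61: 117
merge V(62) and Z(64): 126
merge 117 and 126: 243
Total encoded bits = sum of merged weights = 61 + 117 + 126 + 243 = 547.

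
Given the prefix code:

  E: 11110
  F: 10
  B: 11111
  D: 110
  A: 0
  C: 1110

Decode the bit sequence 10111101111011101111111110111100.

FEECBEEA

Read left to right; each codeword is recognised as soon as it completes (prefix code):
  10→F | 11110→E | 11110→E | 1110→C | 11111→B | 11110→E | 11110→E | 0→A
Decoded message: FEECBEEA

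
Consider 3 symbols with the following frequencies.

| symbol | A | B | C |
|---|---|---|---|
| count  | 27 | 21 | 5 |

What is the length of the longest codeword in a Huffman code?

Merge the two lowest-weight nodes at each step:
merge C(5) and B(21): 26
merge 26 and A(27): 53
The rarest symbols sit at the bottom; the longest codeword is 2 bits.

2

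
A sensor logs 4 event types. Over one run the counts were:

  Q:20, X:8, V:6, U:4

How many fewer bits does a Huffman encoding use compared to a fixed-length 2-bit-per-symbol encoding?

Fixed-length: 2 bits × 38 symbols = 76 bits.
Huffman merges:
merge U(4) and V(6): 10
merge X(8) and 10: 18
merge 18 and Q(20): 38
Huffman total = 10 + 18 + 38 = 66 bits.
Saving = 76 − 66 = 10 bits.

10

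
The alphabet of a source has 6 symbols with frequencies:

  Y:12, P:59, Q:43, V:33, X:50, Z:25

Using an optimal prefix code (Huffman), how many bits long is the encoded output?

551

Merge the two smallest weights repeatedly:
merge Y(12) and Z(25): 37
merge V(33) and 37: 70
merge Q(43) and X(50): 93
merge P(59) and 70: 129
merge 93 and 129: 222
The encoded length is the sum of every internal node's weight: 37 + 70 + 93 + 129 + 222 = 551 bits.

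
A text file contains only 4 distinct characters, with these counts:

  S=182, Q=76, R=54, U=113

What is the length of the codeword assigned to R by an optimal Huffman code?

Build the tree from the bottom:
combine R(54), Q(76) → 130
combine U(113), 130 → 243
combine S(182), 243 → 425
R sits 3 levels below the root, so its codeword is 3 bits.

3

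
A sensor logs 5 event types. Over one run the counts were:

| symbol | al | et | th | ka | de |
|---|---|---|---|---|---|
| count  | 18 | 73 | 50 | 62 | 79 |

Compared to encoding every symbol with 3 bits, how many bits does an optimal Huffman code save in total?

Fixed-length: 3 bits × 282 symbols = 846 bits.
Huffman merges:
al(18) + th(50) → 68
ka(62) + 68 → 130
et(73) + de(79) → 152
130 + 152 → 282
Huffman total = 68 + 130 + 152 + 282 = 632 bits.
Saving = 846 − 632 = 214 bits.

214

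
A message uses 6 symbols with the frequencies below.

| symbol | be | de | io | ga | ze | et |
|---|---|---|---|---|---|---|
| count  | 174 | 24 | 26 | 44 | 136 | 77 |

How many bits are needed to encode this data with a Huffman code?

1103

Greedily combine the two least-frequent nodes:
merge de(24) and io(26): 50
merge ga(44) and 50: 94
merge et(77) and 94: 171
merge ze(136) and 171: 307
merge be(174) and 307: 481
The encoded length is the sum of every internal node's weight: 50 + 94 + 171 + 307 + 481 = 1103 bits.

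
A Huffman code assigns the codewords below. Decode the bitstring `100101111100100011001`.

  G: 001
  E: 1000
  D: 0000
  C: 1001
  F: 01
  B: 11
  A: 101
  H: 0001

CFBBGHC

Read left to right; each codeword is recognised as soon as it completes (prefix code):
  1001→C | 01→F | 11→B | 11→B | 001→G | 0001→H | 1001→C
Decoded message: CFBBGHC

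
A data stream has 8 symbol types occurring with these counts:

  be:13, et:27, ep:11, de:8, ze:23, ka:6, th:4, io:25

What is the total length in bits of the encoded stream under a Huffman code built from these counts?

Greedily combine the two least-frequent nodes:
combine th(4), ka(6) → 10
combine de(8), 10 → 18
combine ep(11), be(13) → 24
combine 18, ze(23) → 41
combine 24, io(25) → 49
combine et(27), 41 → 68
combine 49, 68 → 117
The encoded length is the sum of every internal node's weight: 10 + 18 + 24 + 41 + 49 + 68 + 117 = 327 bits.

327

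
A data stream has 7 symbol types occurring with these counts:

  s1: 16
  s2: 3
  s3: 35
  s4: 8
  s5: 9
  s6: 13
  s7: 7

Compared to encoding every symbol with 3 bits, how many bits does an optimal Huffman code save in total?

Fixed-length: 3 bits × 91 symbols = 273 bits.
Huffman merges:
combine s2(3), s7(7) → 10
combine s4(8), s5(9) → 17
combine 10, s6(13) → 23
combine s1(16), 17 → 33
combine 23, 33 → 56
combine s3(35), 56 → 91
Huffman total = 10 + 17 + 23 + 33 + 56 + 91 = 230 bits.
Saving = 273 − 230 = 43 bits.

43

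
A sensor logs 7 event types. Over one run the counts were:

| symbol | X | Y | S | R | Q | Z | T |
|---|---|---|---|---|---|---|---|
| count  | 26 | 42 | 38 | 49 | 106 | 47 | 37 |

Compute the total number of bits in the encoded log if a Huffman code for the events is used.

Greedily combine the two least-frequent nodes:
merge X(26) and T(37): 63
merge S(38) and Y(42): 80
merge Z(47) and R(49): 96
merge 63 and 80: 143
merge 96 and Q(106): 202
merge 143 and 202: 345
Each symbol's bit-cost is frequency × depth; summing gives 929 bits (equivalently 63 + 80 + 96 + 143 + 202 + 345).

929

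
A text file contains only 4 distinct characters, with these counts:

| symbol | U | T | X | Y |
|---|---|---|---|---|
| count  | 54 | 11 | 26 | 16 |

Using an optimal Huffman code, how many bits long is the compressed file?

Greedily combine the two least-frequent nodes:
merge T(11) and Y(16): 27
merge X(26) and 27: 53
merge 53 and U(54): 107
Total encoded bits = sum of merged weights = 27 + 53 + 107 = 187.

187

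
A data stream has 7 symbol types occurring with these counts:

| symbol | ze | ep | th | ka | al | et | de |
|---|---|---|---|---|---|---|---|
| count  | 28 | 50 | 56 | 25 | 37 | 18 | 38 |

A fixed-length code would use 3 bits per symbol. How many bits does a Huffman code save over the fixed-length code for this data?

63

Fixed-length: 3 bits × 252 symbols = 756 bits.
Huffman merges:
merge et(18) and ka(25): 43
merge ze(28) and al(37): 65
merge de(38) and 43: 81
merge ep(50) and th(56): 106
merge 65 and 81: 146
merge 106 and 146: 252
Huffman total = 43 + 65 + 81 + 106 + 146 + 252 = 693 bits.
Saving = 756 − 693 = 63 bits.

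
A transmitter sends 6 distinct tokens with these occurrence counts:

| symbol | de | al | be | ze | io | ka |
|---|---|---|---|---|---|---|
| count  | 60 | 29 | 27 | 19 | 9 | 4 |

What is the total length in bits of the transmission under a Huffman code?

337

Greedily combine the two least-frequent nodes:
merge ka(4) and io(9): 13
merge 13 and ze(19): 32
merge be(27) and al(29): 56
merge 32 and 56: 88
merge de(60) and 88: 148
The encoded length is the sum of every internal node's weight: 13 + 32 + 56 + 88 + 148 = 337 bits.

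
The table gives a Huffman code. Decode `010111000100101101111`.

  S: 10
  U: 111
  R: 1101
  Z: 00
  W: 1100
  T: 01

TTWTZSRU

Read left to right; each codeword is recognised as soon as it completes (prefix code):
  01→T | 01→T | 1100→W | 01→T | 00→Z | 10→S | 1101→R | 111→U
Decoded message: TTWTZSRU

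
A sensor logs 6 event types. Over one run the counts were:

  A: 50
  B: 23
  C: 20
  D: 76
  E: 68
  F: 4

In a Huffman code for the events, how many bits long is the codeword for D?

Build the tree from the bottom:
merge F(4) and C(20): 24
merge B(23) and 24: 47
merge 47 and A(50): 97
merge E(68) and D(76): 144
merge 97 and 144: 241
D's leaf is at depth 2, giving a 2-bit codeword.

2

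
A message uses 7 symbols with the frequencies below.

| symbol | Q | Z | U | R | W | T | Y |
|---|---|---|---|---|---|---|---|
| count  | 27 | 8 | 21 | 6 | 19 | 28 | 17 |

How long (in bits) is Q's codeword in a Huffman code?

Repeatedly merge the two smallest:
R(6) + Z(8) → 14
14 + Y(17) → 31
W(19) + U(21) → 40
Q(27) + T(28) → 55
31 + 40 → 71
55 + 71 → 126
Q's leaf is at depth 2, giving a 2-bit codeword.

2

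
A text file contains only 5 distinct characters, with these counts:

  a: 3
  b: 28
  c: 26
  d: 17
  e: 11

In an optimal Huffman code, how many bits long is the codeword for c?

Build the tree from the bottom:
merge a(3) and e(11): 14
merge 14 and d(17): 31
merge c(26) and b(28): 54
merge 31 and 54: 85
c sits 2 levels below the root, so its codeword is 2 bits.

2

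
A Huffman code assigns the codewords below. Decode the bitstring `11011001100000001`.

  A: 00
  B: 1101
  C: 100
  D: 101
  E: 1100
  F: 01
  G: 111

BCEAAF

Read left to right; each codeword is recognised as soon as it completes (prefix code):
  1101→B | 100→C | 1100→E | 00→A | 00→A | 01→F
Decoded message: BCEAAF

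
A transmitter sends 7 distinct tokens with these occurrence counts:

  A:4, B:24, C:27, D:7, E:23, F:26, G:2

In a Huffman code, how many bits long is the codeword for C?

Repeatedly merge the two smallest:
merge G(2) and A(4): 6
merge 6 and D(7): 13
merge 13 and E(23): 36
merge B(24) and F(26): 50
merge C(27) and 36: 63
merge 50 and 63: 113
C's leaf is at depth 2, giving a 2-bit codeword.

2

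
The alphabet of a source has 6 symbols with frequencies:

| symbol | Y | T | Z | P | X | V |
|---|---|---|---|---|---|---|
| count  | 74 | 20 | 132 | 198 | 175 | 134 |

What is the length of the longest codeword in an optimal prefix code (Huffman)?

Merge the two lowest-weight nodes at each step:
combine T(20), Y(74) → 94
combine 94, Z(132) → 226
combine V(134), X(175) → 309
combine P(198), 226 → 424
combine 309, 424 → 733
The first pair merged (T, Y) ends up deepest, at depth 4.

4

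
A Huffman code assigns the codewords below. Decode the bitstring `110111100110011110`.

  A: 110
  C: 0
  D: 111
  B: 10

ADBCACDB

Read left to right; each codeword is recognised as soon as it completes (prefix code):
  110→A | 111→D | 10→B | 0→C | 110→A | 0→C | 111→D | 10→B
Decoded message: ADBCACDB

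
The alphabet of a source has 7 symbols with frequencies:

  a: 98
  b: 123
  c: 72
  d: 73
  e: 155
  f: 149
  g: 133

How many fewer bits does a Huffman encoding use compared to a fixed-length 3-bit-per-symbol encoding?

159

Fixed-length: 3 bits × 803 symbols = 2409 bits.
Huffman merges:
combine c(72), d(73) → 145
combine a(98), b(123) → 221
combine g(133), 145 → 278
combine f(149), e(155) → 304
combine 221, 278 → 499
combine 304, 499 → 803
Huffman total = 145 + 221 + 278 + 304 + 499 + 803 = 2250 bits.
Saving = 2409 − 2250 = 159 bits.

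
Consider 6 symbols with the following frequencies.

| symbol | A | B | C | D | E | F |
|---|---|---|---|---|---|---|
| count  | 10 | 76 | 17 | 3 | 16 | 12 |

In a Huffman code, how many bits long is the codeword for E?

Huffman merges, smallest pair first:
merge D(3) and A(10): 13
merge F(12) and 13: 25
merge E(16) and C(17): 33
merge 25 and 33: 58
merge 58 and B(76): 134
E sits 3 levels below the root, so its codeword is 3 bits.

3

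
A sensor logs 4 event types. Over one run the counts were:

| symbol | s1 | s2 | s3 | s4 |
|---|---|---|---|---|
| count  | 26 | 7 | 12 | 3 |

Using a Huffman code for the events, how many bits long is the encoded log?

80

Merge the two smallest weights repeatedly:
s4(3) + s2(7) → 10
10 + s3(12) → 22
22 + s1(26) → 48
Each symbol's bit-cost is frequency × depth; summing gives 80 bits (equivalently 10 + 22 + 48).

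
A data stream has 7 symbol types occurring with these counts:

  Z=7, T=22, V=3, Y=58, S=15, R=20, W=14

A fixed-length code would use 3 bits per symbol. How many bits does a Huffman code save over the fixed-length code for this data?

Fixed-length: 3 bits × 139 symbols = 417 bits.
Huffman merges:
combine V(3), Z(7) → 10
combine 10, W(14) → 24
combine S(15), R(20) → 35
combine T(22), 24 → 46
combine 35, 46 → 81
combine Y(58), 81 → 139
Huffman total = 10 + 24 + 35 + 46 + 81 + 139 = 335 bits.
Saving = 417 − 335 = 82 bits.

82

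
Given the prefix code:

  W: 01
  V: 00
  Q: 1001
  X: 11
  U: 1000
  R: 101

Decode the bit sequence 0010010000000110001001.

VQVVVWUQ

Read left to right; each codeword is recognised as soon as it completes (prefix code):
  00→V | 1001→Q | 00→V | 00→V | 00→V | 01→W | 1000→U | 1001→Q
Decoded message: VQVVVWUQ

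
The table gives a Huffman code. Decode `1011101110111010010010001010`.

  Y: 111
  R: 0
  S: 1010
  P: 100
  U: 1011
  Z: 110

Read left to right; each codeword is recognised as soon as it completes (prefix code):
  1011→U | 1011→U | 1011→U | 1010→S | 0→R | 100→P | 100→P | 0→R | 1010→S
Decoded message: UUUSRPPRS

UUUSRPPRS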